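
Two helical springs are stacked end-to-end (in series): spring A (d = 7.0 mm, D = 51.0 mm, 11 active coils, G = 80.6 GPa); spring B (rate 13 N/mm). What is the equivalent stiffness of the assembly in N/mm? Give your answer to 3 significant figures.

7.29 N/mm

k_A = Gd⁴/(8D³N_a) = (80.6×10³)(7.0⁴)/(8·51.0³·11) = 16.578 N/mm
Series: 1/k_eq = 1/16.578 + 1/13 = 0.13724; k_eq = 7.2863 N/mm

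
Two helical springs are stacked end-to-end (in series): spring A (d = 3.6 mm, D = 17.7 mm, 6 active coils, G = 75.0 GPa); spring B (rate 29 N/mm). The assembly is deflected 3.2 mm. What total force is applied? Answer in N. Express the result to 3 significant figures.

57.5 N

k_A = Gd⁴/(8D³N_a) = (75.0×10³)(3.6⁴)/(8·17.7³·6) = 47.327 N/mm
Series: 1/k_eq = 1/47.327 + 1/29 = 0.055612; k_eq = 17.982 N/mm
F = k_eq·δ = 17.982·3.2 = 57.541 N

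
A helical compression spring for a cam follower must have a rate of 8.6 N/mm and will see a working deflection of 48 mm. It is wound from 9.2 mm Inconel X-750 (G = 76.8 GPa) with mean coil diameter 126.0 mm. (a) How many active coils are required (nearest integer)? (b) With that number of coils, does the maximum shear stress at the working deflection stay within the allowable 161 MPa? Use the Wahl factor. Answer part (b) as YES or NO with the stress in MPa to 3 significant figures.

N_a = Gd⁴/(8D³k) = (76.8×10³)(9.2⁴)/(8·126.0³·8.6) = 3.998 → N_a = 4
Actual rate k = Gd⁴/(8D³·4) = 8.5951 N/mm
Working load F = kδ = 8.5951·48 = 412.56 N
C = 126.0/9.2 = 13.6957; K_W = (4C−1)/(4C−4)+0.615/C = 1.1040
τ_max = K_W·8FD/(πd³) = 1.1040·170 = 187.67 MPa
τ_max > 161 MPa → exceeds allowable

(a) 4 coils; (b) NO, τ_max = 188 MPa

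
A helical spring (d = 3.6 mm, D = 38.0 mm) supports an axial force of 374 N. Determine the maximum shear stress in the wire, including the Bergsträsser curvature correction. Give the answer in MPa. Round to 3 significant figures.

875 MPa

Spring index C = D/d = 38.0/3.6 = 10.5556
K_B = (4C+2)/(4C−3) = 44.222/39.222 = 1.1275
τ₀ = 8FD/(πd³) = 8·374·38.0/(π·3.6³) = 113696/146.57 = 775.69 MPa
τ_max = K·τ₀ = 1.1275 × 775.69 = 874.57 MPa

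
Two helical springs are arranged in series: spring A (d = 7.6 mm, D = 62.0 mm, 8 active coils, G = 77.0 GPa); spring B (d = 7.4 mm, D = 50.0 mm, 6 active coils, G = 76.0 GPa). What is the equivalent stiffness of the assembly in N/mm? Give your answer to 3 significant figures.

k_A = Gd⁴/(8D³N_a) = (77.0×10³)(7.6⁴)/(8·62.0³·8) = 16.842 N/mm
k_B = Gd⁴/(8D³N_a) = (76.0×10³)(7.4⁴)/(8·50.0³·6) = 37.983 N/mm
Series: 1/k_eq = 1/16.842 + 1/37.983 = 0.085703; k_eq = 11.668 N/mm

11.7 N/mm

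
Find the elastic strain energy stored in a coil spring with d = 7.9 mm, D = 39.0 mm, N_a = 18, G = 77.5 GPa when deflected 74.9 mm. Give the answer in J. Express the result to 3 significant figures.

k = Gd⁴/(8D³N_a) = (77.5×10³)(7.9⁴)/(8·39.0³·18) = 35.339 N/mm
U = ½kδ² = 0.5 × 35.339 × 74.9² = 99126 N·mm = 99.126 J

99.1 J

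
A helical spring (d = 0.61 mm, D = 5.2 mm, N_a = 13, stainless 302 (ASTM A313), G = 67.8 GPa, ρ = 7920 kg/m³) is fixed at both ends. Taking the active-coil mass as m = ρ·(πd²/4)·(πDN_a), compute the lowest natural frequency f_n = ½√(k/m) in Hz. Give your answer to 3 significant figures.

k = Gd⁴/(8D³N_a) = (67.8×10³)(0.61⁴)/(8·5.2³·13) = 0.64196 N/mm = 641.96 N/m
Wire length L = πDN_a = π·5.2·13 = 212.37 mm
m = ρ·(πd²/4)·L = 7920 × 0.29225×10⁻⁶ m² × 0.21237 m = 0.00049155 kg
f_n = ½√(k/m) = 0.5·√(641.96/0.00049155) = 0.5·√(1.306e+06) = 571.4 Hz

571 Hz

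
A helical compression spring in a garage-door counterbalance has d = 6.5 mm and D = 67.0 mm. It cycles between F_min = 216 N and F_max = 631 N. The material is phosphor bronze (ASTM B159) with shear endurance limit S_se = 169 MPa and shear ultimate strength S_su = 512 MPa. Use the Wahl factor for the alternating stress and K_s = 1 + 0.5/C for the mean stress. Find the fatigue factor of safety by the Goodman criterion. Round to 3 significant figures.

C = D/d = 67.0/6.5 = 10.3077; K_W = (4C−1)/(4C−4)+0.615/C = 1.1402; K_s = 1+0.5/C = 1.0485
F_a = (F_max−F_min)/2 = 207.5 N; F_m = (F_max+F_min)/2 = 423.5 N
τ_a = K_W·8F_aD/(πd³) = 1.1402 × 128.91 = 146.99 MPa
τ_m = K_s·8F_mD/(πd³) = 1.0485 × 263.1 = 275.87 MPa
Goodman: 1/n_f = τ_a/S_se + τ_m/S_su = 146.99/169 + 275.87/512 = 0.86977 + 0.53880 = 1.4086
n_f = 1/1.4086 = 0.7099

0.710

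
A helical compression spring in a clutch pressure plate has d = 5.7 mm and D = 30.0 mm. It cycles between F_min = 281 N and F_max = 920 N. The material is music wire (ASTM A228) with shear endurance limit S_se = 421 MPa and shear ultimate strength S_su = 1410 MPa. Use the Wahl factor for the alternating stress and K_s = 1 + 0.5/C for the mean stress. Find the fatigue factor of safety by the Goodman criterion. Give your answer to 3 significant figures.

C = D/d = 30.0/5.7 = 5.2632; K_W = (4C−1)/(4C−4)+0.615/C = 1.2928; K_s = 1+0.5/C = 1.0950
F_a = (F_max−F_min)/2 = 319.5 N; F_m = (F_max+F_min)/2 = 600.5 N
τ_a = K_W·8F_aD/(πd³) = 1.2928 × 131.8 = 170.38 MPa
τ_m = K_s·8F_mD/(πd³) = 1.0950 × 247.71 = 271.25 MPa
Goodman: 1/n_f = τ_a/S_se + τ_m/S_su = 170.38/421 + 271.25/1410 = 0.40471 + 0.19237 = 0.59709
n_f = 1/0.59709 = 1.675

1.67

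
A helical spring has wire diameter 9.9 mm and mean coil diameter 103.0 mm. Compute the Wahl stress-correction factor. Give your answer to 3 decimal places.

1.139

C = D/d = 103.0/9.9 = 10.4040
K_W = (4C−1)/(4C−4) + 0.615/C = 40.616/37.616 + 0.0591 = 1.1389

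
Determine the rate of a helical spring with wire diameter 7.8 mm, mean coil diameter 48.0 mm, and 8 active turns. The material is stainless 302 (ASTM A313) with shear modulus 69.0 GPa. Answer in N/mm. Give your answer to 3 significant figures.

k = Gd⁴/(8D³N_a) = (69.0×10³ × 7.8⁴) / (8 × 48.0³ × 8)
  = 2.55404e+08 / 7.07789e+06 = 36.085 N/mm

36.1 N/mm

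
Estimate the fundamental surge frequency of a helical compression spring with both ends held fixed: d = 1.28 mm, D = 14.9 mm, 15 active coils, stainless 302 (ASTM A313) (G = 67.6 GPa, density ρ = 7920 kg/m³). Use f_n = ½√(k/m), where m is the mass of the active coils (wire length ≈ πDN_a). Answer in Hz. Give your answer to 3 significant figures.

k = Gd⁴/(8D³N_a) = (67.6×10³)(1.28⁴)/(8·14.9³·15) = 0.45714 N/mm = 457.14 N/m
Wire length L = πDN_a = π·14.9·15 = 702.15 mm
m = ρ·(πd²/4)·L = 7920 × 1.2868×10⁻⁶ m² × 0.70215 m = 0.0071559 kg
f_n = ½√(k/m) = 0.5·√(457.14/0.0071559) = 0.5·√(63883) = 126.38 Hz

126 Hz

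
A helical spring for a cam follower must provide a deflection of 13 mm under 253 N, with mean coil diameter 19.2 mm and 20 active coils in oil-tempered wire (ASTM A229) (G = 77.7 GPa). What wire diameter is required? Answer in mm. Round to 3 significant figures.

4.10 mm

Required rate k = F/δ = 253/13 = 19.462 N/mm
d = (8D³N_a·k / G)^(1/4) = (8·19.2³·20·19.462 / (77.7×10³))^0.25
  = (283.65)^0.25 = 4.1039 mm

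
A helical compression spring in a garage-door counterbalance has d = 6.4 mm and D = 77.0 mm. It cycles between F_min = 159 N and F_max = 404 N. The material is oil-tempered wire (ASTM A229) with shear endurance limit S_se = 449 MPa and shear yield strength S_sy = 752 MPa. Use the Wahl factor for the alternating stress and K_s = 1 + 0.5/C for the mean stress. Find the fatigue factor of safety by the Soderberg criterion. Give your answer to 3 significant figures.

C = D/d = 77.0/6.4 = 12.0312; K_W = (4C−1)/(4C−4)+0.615/C = 1.1191; K_s = 1+0.5/C = 1.0416
F_a = (F_max−F_min)/2 = 122.5 N; F_m = (F_max+F_min)/2 = 281.5 N
τ_a = K_W·8F_aD/(πd³) = 1.1191 × 91.628 = 102.54 MPa
τ_m = K_s·8F_mD/(πd³) = 1.0416 × 210.56 = 219.31 MPa
Soderberg: 1/n_f = τ_a/S_se + τ_m/S_sy = 102.54/449 + 219.31/752 = 0.22838 + 0.29163 = 0.52001
n_f = 1/0.52001 = 1.923

1.92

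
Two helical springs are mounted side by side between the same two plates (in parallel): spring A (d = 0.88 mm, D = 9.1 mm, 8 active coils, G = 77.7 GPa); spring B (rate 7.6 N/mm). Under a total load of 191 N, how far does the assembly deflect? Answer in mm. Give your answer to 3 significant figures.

k_A = Gd⁴/(8D³N_a) = (77.7×10³)(0.88⁴)/(8·9.1³·8) = 0.96616 N/mm
Parallel: k_eq = 0.96616 + 7.6 = 8.5662 N/mm
δ = F/k_eq = 191/8.5662 = 22.297 mm

22.3 mm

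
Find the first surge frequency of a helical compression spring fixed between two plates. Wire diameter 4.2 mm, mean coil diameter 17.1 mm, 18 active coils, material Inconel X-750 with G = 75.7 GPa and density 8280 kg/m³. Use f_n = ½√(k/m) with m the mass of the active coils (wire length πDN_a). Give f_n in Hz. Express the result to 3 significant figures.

k = Gd⁴/(8D³N_a) = (75.7×10³)(4.2⁴)/(8·17.1³·18) = 32.715 N/mm = 32715 N/m
Wire length L = πDN_a = π·17.1·18 = 966.98 mm
m = ρ·(πd²/4)·L = 8280 × 13.854×10⁻⁶ m² × 0.96698 m = 0.11093 kg
f_n = ½√(k/m) = 0.5·√(32715/0.11093) = 0.5·√(2.9492e+05) = 271.53 Hz

272 Hz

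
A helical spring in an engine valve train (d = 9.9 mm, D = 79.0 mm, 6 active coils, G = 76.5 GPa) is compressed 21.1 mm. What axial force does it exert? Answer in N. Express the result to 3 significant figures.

655 N

k = Gd⁴/(8D³N_a) = (76.5×10³)(9.9⁴)/(8·79.0³·6) = 31.051 N/mm
F = k·δ = 31.051 × 21.1 = 655.18 N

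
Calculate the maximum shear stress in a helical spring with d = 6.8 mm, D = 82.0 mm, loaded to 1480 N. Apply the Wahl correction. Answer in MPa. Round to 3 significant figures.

Spring index C = D/d = 82.0/6.8 = 12.0588
K_W = (4C−1)/(4C−4) + 0.615/C = 47.235/44.235 + 0.0510 = 1.1188
τ₀ = 8FD/(πd³) = 8·1480·82.0/(π·6.8³) = 970880/987.82 = 982.85 MPa
τ_max = K·τ₀ = 1.1188 × 982.85 = 1099.6 MPa

1100 MPa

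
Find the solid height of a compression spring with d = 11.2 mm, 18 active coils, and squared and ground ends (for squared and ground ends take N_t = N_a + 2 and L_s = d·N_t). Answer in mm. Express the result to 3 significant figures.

squared and ground ends: N_t = N_a + 2 = 18 + 2 = 20
L_s = d·N_t = 11.2 × 20 = 224 mm

224 mm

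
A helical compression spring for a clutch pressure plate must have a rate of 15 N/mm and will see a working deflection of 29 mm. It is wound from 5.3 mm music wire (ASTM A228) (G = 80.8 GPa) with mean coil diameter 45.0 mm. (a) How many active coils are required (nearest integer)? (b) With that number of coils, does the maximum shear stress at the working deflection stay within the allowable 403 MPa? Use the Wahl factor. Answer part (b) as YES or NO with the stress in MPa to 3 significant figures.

N_a = Gd⁴/(8D³k) = (80.8×10³)(5.3⁴)/(8·45.0³·15) = 5.83 → N_a = 6
Actual rate k = Gd⁴/(8D³·6) = 14.576 N/mm
Working load F = kδ = 14.576·29 = 422.7 N
C = 45.0/5.3 = 8.4906; K_W = (4C−1)/(4C−4)+0.615/C = 1.1726
τ_max = K_W·8FD/(πd³) = 1.1726·325.36 = 381.5 MPa
τ_max ≤ 403 MPa → acceptable

(a) 6 coils; (b) YES, τ_max = 381 MPa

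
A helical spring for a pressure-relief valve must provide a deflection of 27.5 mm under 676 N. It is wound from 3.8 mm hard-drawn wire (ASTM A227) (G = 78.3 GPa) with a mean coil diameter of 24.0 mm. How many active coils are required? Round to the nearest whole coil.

6

Required rate k = F/δ = 676/27.5 = 24.582 N/mm
N_a = Gd⁴/(8D³k) = (78.3×10³ × 3.8⁴)/(8 × 24.0³ × 24.582)
    = 1.63266e+07 / 2.71855e+06 = 6.006 → 6 coils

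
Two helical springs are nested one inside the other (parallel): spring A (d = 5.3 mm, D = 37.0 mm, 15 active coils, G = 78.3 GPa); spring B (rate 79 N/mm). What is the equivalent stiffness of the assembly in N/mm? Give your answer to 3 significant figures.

k_A = Gd⁴/(8D³N_a) = (78.3×10³)(5.3⁴)/(8·37.0³·15) = 10.164 N/mm
Parallel: k_eq = 10.164 + 79 = 89.164 N/mm

89.2 N/mm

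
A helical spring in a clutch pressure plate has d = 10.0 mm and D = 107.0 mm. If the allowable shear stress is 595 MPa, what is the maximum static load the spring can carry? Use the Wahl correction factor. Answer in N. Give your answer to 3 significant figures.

1920 N

C = D/d = 107.0/10.0 = 10.7000
K_W = (4C−1)/(4C−4) + 0.615/C = 41.800/38.800 + 0.0575 = 1.1348
τ_max = K·8FD/(πd³) → F_max = τ_allow·πd³/(8DK)
F_max = 595·π·10.0³/(8·107.0·1.1348) = 1.8692e+06/971.39 = 1924.3 N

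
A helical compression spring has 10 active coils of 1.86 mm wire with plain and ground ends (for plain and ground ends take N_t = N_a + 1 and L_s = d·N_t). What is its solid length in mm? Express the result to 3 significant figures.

plain and ground ends: N_t = N_a + 1 = 10 + 1 = 11
L_s = d·N_t = 1.86 × 11 = 20.46 mm

20.5 mm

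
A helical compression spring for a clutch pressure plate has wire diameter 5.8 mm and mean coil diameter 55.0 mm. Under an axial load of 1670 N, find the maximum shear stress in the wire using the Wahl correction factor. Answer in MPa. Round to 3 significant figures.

Spring index C = D/d = 55.0/5.8 = 9.4828
K_W = (4C−1)/(4C−4) + 0.615/C = 36.931/33.931 + 0.0649 = 1.1533
τ₀ = 8FD/(πd³) = 8·1670·55.0/(π·5.8³) = 734800/612.96 = 1198.8 MPa
τ_max = K·τ₀ = 1.1533 × 1198.8 = 1382.5 MPa

1380 MPa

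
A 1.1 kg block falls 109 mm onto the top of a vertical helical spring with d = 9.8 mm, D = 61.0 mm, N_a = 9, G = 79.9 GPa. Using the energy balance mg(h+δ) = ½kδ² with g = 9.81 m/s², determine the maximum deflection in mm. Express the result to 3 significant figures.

k = Gd⁴/(8D³N_a) = (79.9×10³)(9.8⁴)/(8·61.0³·9) = 45.095 N/mm
W = mg = 1.1 × 9.81 = 10.791 N
½kδ² − Wδ − Wh = 0 → δ = (W + √(W² + 2kWh))/k
δ = (10.791 + √(116.45 + 106083))/45.095 = (10.791 + 325.88)/45.095 = 7.4659 mm

7.47 mm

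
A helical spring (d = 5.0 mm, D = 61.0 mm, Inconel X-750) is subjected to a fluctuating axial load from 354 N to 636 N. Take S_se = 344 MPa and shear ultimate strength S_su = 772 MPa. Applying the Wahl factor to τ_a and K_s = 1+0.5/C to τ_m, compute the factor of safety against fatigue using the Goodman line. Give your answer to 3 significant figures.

0.715

C = D/d = 61.0/5.0 = 12.2000; K_W = (4C−1)/(4C−4)+0.615/C = 1.1174; K_s = 1+0.5/C = 1.0410
F_a = (F_max−F_min)/2 = 141 N; F_m = (F_max+F_min)/2 = 495 N
τ_a = K_W·8F_aD/(πd³) = 1.1174 × 175.22 = 195.78 MPa
τ_m = K_s·8F_mD/(πd³) = 1.0410 × 615.13 = 640.34 MPa
Goodman: 1/n_f = τ_a/S_se + τ_m/S_su = 195.78/344 + 640.34/772 = 0.56914 + 0.82945 = 1.3986
n_f = 1/1.3986 = 0.715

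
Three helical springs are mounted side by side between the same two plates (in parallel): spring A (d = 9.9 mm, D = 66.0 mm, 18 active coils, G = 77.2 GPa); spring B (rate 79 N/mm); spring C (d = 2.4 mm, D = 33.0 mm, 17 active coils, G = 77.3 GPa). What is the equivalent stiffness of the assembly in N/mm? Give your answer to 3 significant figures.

k_A = Gd⁴/(8D³N_a) = (77.2×10³)(9.9⁴)/(8·66.0³·18) = 17.913 N/mm
k_C = Gd⁴/(8D³N_a) = (77.3×10³)(2.4⁴)/(8·33.0³·17) = 0.52474 N/mm
Parallel: k_eq = 17.913 + 79 + 0.52474 = 97.438 N/mm

97.4 N/mm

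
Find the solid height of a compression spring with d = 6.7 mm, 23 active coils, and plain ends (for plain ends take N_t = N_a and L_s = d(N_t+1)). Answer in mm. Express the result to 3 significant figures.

161 mm

plain ends: N_t = N_a = 23
L_s = d·(N_t+1) = 6.7 × 24 = 160.8 mm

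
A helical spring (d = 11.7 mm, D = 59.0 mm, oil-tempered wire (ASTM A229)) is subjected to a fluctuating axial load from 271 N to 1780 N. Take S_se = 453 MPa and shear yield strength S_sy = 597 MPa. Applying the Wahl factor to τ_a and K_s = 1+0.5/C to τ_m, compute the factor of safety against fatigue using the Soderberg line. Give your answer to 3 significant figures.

C = D/d = 59.0/11.7 = 5.0427; K_W = (4C−1)/(4C−4)+0.615/C = 1.3075; K_s = 1+0.5/C = 1.0992
F_a = (F_max−F_min)/2 = 754.5 N; F_m = (F_max+F_min)/2 = 1025.5 N
τ_a = K_W·8F_aD/(πd³) = 1.3075 × 70.777 = 92.54 MPa
τ_m = K_s·8F_mD/(πd³) = 1.0992 × 96.199 = 105.74 MPa
Soderberg: 1/n_f = τ_a/S_se + τ_m/S_sy = 92.54/453 + 105.74/597 = 0.20428 + 0.17711 = 0.3814
n_f = 1/0.3814 = 2.622

2.62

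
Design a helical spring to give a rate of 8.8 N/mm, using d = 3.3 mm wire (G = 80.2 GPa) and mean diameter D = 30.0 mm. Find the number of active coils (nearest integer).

N_a = Gd⁴/(8D³k) = (80.2×10³ × 3.3⁴)/(8 × 30.0³ × 8.8)
    = 9.51109e+06 / 1.9008e+06 = 5.004 → 5 coils

5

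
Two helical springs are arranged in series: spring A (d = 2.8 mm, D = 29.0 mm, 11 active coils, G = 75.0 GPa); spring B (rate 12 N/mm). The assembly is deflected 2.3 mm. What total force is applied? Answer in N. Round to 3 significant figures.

k_A = Gd⁴/(8D³N_a) = (75.0×10³)(2.8⁴)/(8·29.0³·11) = 2.1479 N/mm
Series: 1/k_eq = 1/2.1479 + 1/12 = 0.5489; k_eq = 1.8218 N/mm
F = k_eq·δ = 1.8218·2.3 = 4.1902 N

4.19 N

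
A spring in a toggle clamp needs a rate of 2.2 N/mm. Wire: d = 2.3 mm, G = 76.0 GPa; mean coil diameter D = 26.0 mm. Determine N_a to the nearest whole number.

N_a = Gd⁴/(8D³k) = (76.0×10³ × 2.3⁴)/(8 × 26.0³ × 2.2)
    = 2.12679e+06 / 309338 = 6.875 → 7 coils

7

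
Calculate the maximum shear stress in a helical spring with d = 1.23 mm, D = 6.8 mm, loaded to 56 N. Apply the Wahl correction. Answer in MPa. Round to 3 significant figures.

665 MPa

Spring index C = D/d = 6.8/1.23 = 5.5285
K_W = (4C−1)/(4C−4) + 0.615/C = 21.114/18.114 + 0.1112 = 1.2769
τ₀ = 8FD/(πd³) = 8·56·6.8/(π·1.23³) = 3046.4/5.8461 = 521.1 MPa
τ_max = K·τ₀ = 1.2769 × 521.1 = 665.37 MPa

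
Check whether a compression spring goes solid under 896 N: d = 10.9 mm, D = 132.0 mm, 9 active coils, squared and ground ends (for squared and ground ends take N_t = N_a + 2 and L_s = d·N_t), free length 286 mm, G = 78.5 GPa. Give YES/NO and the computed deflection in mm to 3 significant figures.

NO, δ = 134 mm

k = Gd⁴/(8D³N_a) = (78.5×10³)(10.9⁴)/(8·132.0³·9) = 6.6915 N/mm
N_t = 11; L_s = 10.9·11 = 119.9 mm; δ_solid = L₀ − L_s = 286 − 119.9 = 166.1 mm
δ = F/k = 896/6.6915 = 133.9 mm
δ < δ_solid → spring does not go solid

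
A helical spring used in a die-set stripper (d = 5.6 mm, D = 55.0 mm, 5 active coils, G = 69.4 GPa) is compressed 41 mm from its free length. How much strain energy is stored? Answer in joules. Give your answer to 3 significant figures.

k = Gd⁴/(8D³N_a) = (69.4×10³)(5.6⁴)/(8·55.0³·5) = 10.256 N/mm
U = ½kδ² = 0.5 × 10.256 × 41² = 8619.9 N·mm = 8.6199 J

8.62 J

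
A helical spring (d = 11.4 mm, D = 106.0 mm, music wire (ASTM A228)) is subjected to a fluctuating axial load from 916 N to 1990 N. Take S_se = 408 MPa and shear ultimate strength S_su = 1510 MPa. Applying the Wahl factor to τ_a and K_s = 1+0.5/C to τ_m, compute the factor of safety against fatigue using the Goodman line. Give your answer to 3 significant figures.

2.16

C = D/d = 106.0/11.4 = 9.2982; K_W = (4C−1)/(4C−4)+0.615/C = 1.1565; K_s = 1+0.5/C = 1.0538
F_a = (F_max−F_min)/2 = 537 N; F_m = (F_max+F_min)/2 = 1453 N
τ_a = K_W·8F_aD/(πd³) = 1.1565 × 97.838 = 113.15 MPa
τ_m = K_s·8F_mD/(πd³) = 1.0538 × 264.73 = 278.96 MPa
Goodman: 1/n_f = τ_a/S_se + τ_m/S_su = 113.15/408 + 278.96/1510 = 0.27733 + 0.18474 = 0.46207
n_f = 1/0.46207 = 2.164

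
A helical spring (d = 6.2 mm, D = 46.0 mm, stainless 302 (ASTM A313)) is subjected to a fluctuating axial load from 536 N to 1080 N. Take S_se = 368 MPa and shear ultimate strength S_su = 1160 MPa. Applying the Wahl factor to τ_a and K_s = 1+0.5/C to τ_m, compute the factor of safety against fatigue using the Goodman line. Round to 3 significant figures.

1.25

C = D/d = 46.0/6.2 = 7.4194; K_W = (4C−1)/(4C−4)+0.615/C = 1.1997; K_s = 1+0.5/C = 1.0674
F_a = (F_max−F_min)/2 = 272 N; F_m = (F_max+F_min)/2 = 808 N
τ_a = K_W·8F_aD/(πd³) = 1.1997 × 133.69 = 160.39 MPa
τ_m = K_s·8F_mD/(πd³) = 1.0674 × 397.13 = 423.89 MPa
Goodman: 1/n_f = τ_a/S_se + τ_m/S_su = 160.39/368 + 423.89/1160 = 0.43584 + 0.36543 = 0.80127
n_f = 1/0.80127 = 1.248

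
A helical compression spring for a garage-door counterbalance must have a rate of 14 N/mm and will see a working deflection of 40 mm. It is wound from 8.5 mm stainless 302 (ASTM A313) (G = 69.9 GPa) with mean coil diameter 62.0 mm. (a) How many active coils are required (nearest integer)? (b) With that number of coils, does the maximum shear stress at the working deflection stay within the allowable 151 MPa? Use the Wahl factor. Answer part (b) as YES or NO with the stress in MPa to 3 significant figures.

N_a = Gd⁴/(8D³k) = (69.9×10³)(8.5⁴)/(8·62.0³·14) = 13.67 → N_a = 14
Actual rate k = Gd⁴/(8D³·14) = 13.67 N/mm
Working load F = kδ = 13.67·40 = 546.79 N
C = 62.0/8.5 = 7.2941; K_W = (4C−1)/(4C−4)+0.615/C = 1.2035
τ_max = K_W·8FD/(πd³) = 1.2035·140.57 = 169.17 MPa
τ_max > 151 MPa → exceeds allowable

(a) 14 coils; (b) NO, τ_max = 169 MPa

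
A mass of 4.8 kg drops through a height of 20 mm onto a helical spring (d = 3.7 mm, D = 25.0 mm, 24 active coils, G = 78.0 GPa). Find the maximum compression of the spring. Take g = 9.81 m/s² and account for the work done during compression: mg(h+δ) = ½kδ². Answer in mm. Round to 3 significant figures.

k = Gd⁴/(8D³N_a) = (78.0×10³)(3.7⁴)/(8·25.0³·24) = 4.8728 N/mm
W = mg = 4.8 × 9.81 = 47.088 N
½kδ² − Wδ − Wh = 0 → δ = (W + √(W² + 2kWh))/k
δ = (47.088 + √(2217.3 + 9178.05))/4.8728 = (47.088 + 106.75)/4.8728 = 31.57 mm

31.6 mm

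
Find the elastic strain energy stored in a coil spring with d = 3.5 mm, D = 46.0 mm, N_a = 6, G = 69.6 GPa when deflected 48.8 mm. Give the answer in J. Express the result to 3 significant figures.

2.66 J

k = Gd⁴/(8D³N_a) = (69.6×10³)(3.5⁴)/(8·46.0³·6) = 2.2355 N/mm
U = ½kδ² = 0.5 × 2.2355 × 48.8² = 2661.8 N·mm = 2.6618 J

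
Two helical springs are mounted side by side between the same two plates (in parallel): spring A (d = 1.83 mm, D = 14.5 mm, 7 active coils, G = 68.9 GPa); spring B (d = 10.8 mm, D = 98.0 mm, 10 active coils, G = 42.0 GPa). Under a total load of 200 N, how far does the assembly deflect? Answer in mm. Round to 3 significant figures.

k_A = Gd⁴/(8D³N_a) = (68.9×10³)(1.83⁴)/(8·14.5³·7) = 4.5262 N/mm
k_B = Gd⁴/(8D³N_a) = (42.0×10³)(10.8⁴)/(8·98.0³·10) = 7.5889 N/mm
Parallel: k_eq = 4.5262 + 7.5889 = 12.115 N/mm
δ = F/k_eq = 200/12.115 = 16.508 mm

16.5 mm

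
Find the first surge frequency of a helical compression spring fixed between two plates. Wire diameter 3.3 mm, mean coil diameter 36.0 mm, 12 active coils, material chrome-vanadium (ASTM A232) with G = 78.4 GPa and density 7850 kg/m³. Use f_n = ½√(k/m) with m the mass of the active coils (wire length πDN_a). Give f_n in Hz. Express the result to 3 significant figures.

75.5 Hz

k = Gd⁴/(8D³N_a) = (78.4×10³)(3.3⁴)/(8·36.0³·12) = 2.0758 N/mm = 2075.8 N/m
Wire length L = πDN_a = π·36.0·12 = 1357.2 mm
m = ρ·(πd²/4)·L = 7850 × 8.553×10⁻⁶ m² × 1.3572 m = 0.091122 kg
f_n = ½√(k/m) = 0.5·√(2075.8/0.091122) = 0.5·√(22781) = 75.467 Hz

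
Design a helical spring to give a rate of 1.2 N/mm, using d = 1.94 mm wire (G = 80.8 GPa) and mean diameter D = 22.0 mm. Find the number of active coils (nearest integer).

N_a = Gd⁴/(8D³k) = (80.8×10³ × 1.94⁴)/(8 × 22.0³ × 1.2)
    = 1.14451e+06 / 102221 = 11.2 → 11 coils

11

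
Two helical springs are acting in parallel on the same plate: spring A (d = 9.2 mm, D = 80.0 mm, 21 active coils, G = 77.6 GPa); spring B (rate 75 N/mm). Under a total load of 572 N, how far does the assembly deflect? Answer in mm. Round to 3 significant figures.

k_A = Gd⁴/(8D³N_a) = (77.6×10³)(9.2⁴)/(8·80.0³·21) = 6.463 N/mm
Parallel: k_eq = 6.463 + 75 = 81.463 N/mm
δ = F/k_eq = 572/81.463 = 7.0216 mm

7.02 mm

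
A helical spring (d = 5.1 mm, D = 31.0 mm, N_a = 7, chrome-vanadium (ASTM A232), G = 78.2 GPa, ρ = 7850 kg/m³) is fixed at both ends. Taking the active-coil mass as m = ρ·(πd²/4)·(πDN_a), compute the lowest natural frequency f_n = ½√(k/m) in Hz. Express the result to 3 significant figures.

269 Hz

k = Gd⁴/(8D³N_a) = (78.2×10³)(5.1⁴)/(8·31.0³·7) = 31.711 N/mm = 31711 N/m
Wire length L = πDN_a = π·31.0·7 = 681.73 mm
m = ρ·(πd²/4)·L = 7850 × 20.428×10⁻⁶ m² × 0.68173 m = 0.10932 kg
f_n = ½√(k/m) = 0.5·√(31711/0.10932) = 0.5·√(2.9007e+05) = 269.29 Hz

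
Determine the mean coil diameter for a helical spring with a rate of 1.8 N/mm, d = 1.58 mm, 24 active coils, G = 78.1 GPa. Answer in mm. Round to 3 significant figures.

11.2 mm

D = (Gd⁴/(8N_a·k))^(1/3) = (78.1×10³·1.58⁴/(8·24·1.8))^(1/3)
  = (1408.33)^(1/3) = 11.2090 mm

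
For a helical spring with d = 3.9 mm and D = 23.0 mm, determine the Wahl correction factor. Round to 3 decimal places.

1.257

C = D/d = 23.0/3.9 = 5.8974
K_W = (4C−1)/(4C−4) + 0.615/C = 22.590/19.590 + 0.1043 = 1.2574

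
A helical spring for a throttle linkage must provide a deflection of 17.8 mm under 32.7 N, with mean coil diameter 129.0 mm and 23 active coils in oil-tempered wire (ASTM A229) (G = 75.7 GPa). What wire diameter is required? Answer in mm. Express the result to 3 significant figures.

9.89 mm

Required rate k = F/δ = 32.7/17.8 = 1.8371 N/mm
d = (8D³N_a·k / G)^(1/4) = (8·129.0³·23·1.8371 / (75.7×10³))^0.25
  = (9585.6)^0.25 = 9.8947 mm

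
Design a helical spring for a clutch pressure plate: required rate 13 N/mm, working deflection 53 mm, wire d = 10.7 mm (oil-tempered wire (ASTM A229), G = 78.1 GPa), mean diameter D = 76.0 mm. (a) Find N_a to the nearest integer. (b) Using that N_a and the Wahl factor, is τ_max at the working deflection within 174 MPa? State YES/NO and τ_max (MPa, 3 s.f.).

N_a = Gd⁴/(8D³k) = (78.1×10³)(10.7⁴)/(8·76.0³·13) = 22.42 → N_a = 22
Actual rate k = Gd⁴/(8D³·22) = 13.251 N/mm
Working load F = kδ = 13.251·53 = 702.28 N
C = 76.0/10.7 = 7.1028; K_W = (4C−1)/(4C−4)+0.615/C = 1.2095
τ_max = K_W·8FD/(πd³) = 1.2095·110.95 = 134.19 MPa
τ_max ≤ 174 MPa → acceptable

(a) 22 coils; (b) YES, τ_max = 134 MPa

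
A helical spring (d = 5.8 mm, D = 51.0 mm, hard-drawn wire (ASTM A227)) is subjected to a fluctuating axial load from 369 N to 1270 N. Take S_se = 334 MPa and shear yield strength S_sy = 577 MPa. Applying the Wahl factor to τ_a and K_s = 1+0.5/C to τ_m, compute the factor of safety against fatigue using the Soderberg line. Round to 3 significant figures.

0.489

C = D/d = 51.0/5.8 = 8.7931; K_W = (4C−1)/(4C−4)+0.615/C = 1.1662; K_s = 1+0.5/C = 1.0569
F_a = (F_max−F_min)/2 = 450.5 N; F_m = (F_max+F_min)/2 = 819.5 N
τ_a = K_W·8F_aD/(πd³) = 1.1662 × 299.86 = 349.69 MPa
τ_m = K_s·8F_mD/(πd³) = 1.0569 × 545.48 = 576.49 MPa
Soderberg: 1/n_f = τ_a/S_se + τ_m/S_sy = 349.69/334 + 576.49/577 = 1.04698 + 0.99912 = 2.0461
n_f = 1/2.0461 = 0.4887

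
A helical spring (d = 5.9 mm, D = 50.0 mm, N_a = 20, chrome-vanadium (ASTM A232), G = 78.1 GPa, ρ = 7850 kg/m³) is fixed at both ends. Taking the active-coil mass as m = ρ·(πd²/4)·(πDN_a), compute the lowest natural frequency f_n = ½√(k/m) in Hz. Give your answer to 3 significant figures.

k = Gd⁴/(8D³N_a) = (78.1×10³)(5.9⁴)/(8·50.0³·20) = 4.7318 N/mm = 4731.8 N/m
Wire length L = πDN_a = π·50.0·20 = 3141.6 mm
m = ρ·(πd²/4)·L = 7850 × 27.34×10⁻⁶ m² × 3.1416 m = 0.67424 kg
f_n = ½√(k/m) = 0.5·√(4731.8/0.67424) = 0.5·√(7018) = 41.887 Hz

41.9 Hz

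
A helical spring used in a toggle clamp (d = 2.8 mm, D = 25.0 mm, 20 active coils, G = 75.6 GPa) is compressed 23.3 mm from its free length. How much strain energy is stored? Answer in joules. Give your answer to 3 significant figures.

k = Gd⁴/(8D³N_a) = (75.6×10³)(2.8⁴)/(8·25.0³·20) = 1.8587 N/mm
U = ½kδ² = 0.5 × 1.8587 × 23.3² = 504.54 N·mm = 0.50454 J

0.505 J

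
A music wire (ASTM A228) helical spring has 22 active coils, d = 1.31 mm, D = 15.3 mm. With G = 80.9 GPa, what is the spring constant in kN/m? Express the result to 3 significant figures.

k = Gd⁴/(8D³N_a) = (80.9×10³ × 1.31⁴) / (8 × 15.3³ × 22)
  = 238250 / 630358 = 0.37796 N/mm

0.378 kN/m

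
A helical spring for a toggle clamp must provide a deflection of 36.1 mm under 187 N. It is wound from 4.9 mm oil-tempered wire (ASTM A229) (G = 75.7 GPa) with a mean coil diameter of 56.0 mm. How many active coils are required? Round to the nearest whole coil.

Required rate k = F/δ = 187/36.1 = 5.1801 N/mm
N_a = Gd⁴/(8D³k) = (75.7×10³ × 4.9⁴)/(8 × 56.0³ × 5.1801)
    = 4.36395e+07 / 7.2776e+06 = 5.996 → 6 coils

6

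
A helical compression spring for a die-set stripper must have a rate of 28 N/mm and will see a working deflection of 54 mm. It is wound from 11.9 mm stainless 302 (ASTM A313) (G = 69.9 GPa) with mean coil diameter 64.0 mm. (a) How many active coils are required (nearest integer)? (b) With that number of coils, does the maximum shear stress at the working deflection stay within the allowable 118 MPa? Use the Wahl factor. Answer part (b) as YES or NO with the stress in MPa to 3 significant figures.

N_a = Gd⁴/(8D³k) = (69.9×10³)(11.9⁴)/(8·64.0³·28) = 23.87 → N_a = 24
Actual rate k = Gd⁴/(8D³·24) = 27.85 N/mm
Working load F = kδ = 27.85·54 = 1503.9 N
C = 64.0/11.9 = 5.3782; K_W = (4C−1)/(4C−4)+0.615/C = 1.2857
τ_max = K_W·8FD/(πd³) = 1.2857·145.44 = 186.99 MPa
τ_max > 118 MPa → exceeds allowable

(a) 24 coils; (b) NO, τ_max = 187 MPa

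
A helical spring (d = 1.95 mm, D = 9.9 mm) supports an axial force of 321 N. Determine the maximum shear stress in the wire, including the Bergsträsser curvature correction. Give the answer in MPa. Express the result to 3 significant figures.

1410 MPa

Spring index C = D/d = 9.9/1.95 = 5.0769
K_B = (4C+2)/(4C−3) = 22.308/17.308 = 1.2889
τ₀ = 8FD/(πd³) = 8·321·9.9/(π·1.95³) = 25423.2/23.295 = 1091.4 MPa
τ_max = K·τ₀ = 1.2889 × 1091.4 = 1406.7 MPa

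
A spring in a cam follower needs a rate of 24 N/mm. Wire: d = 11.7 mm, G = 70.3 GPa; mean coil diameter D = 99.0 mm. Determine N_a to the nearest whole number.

N_a = Gd⁴/(8D³k) = (70.3×10³ × 11.7⁴)/(8 × 99.0³ × 24)
    = 1.31734e+09 / 1.86297e+08 = 7.071 → 7 coils

7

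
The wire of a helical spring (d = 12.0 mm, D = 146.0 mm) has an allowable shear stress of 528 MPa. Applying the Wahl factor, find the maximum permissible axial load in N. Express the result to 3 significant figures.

2200 N

C = D/d = 146.0/12.0 = 12.1667
K_W = (4C−1)/(4C−4) + 0.615/C = 47.667/44.667 + 0.0505 = 1.1177
τ_max = K·8FD/(πd³) → F_max = τ_allow·πd³/(8DK)
F_max = 528·π·12.0³/(8·146.0·1.1177) = 2.8663e+06/1305.5 = 2195.6 N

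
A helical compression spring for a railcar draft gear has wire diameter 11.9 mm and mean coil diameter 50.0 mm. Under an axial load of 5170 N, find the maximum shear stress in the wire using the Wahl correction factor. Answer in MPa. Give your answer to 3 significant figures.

539 MPa

Spring index C = D/d = 50.0/11.9 = 4.2017
K_W = (4C−1)/(4C−4) + 0.615/C = 15.807/12.807 + 0.1464 = 1.3806
τ₀ = 8FD/(πd³) = 8·5170·50.0/(π·11.9³) = 2.068e+06/5294.1 = 390.62 MPa
τ_max = K·τ₀ = 1.3806 × 390.62 = 539.31 MPa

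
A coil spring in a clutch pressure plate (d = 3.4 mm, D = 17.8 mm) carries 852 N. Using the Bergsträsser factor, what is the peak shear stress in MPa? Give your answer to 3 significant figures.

Spring index C = D/d = 17.8/3.4 = 5.2353
K_B = (4C+2)/(4C−3) = 22.941/17.941 = 1.2787
τ₀ = 8FD/(πd³) = 8·852·17.8/(π·3.4³) = 121325/123.48 = 982.57 MPa
τ_max = K·τ₀ = 1.2787 × 982.57 = 1256.4 MPa

1260 MPa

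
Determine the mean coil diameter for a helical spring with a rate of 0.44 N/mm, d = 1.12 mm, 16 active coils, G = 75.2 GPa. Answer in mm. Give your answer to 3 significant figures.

D = (Gd⁴/(8N_a·k))^(1/3) = (75.2×10³·1.12⁴/(8·16·0.44))^(1/3)
  = (2101.01)^(1/3) = 12.8078 mm

12.8 mm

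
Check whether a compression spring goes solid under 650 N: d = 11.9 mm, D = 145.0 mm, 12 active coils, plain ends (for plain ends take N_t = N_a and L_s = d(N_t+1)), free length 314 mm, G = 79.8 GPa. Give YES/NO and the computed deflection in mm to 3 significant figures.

k = Gd⁴/(8D³N_a) = (79.8×10³)(11.9⁴)/(8·145.0³·12) = 5.4678 N/mm
N_t = 12; L_s = 11.9·13 = 154.7 mm; δ_solid = L₀ − L_s = 314 − 154.7 = 159.3 mm
δ = F/k = 650/5.4678 = 118.88 mm
δ < δ_solid → spring does not go solid

NO, δ = 119 mm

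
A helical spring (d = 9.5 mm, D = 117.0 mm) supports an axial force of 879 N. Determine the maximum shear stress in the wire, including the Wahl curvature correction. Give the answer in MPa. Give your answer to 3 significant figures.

341 MPa

Spring index C = D/d = 117.0/9.5 = 12.3158
K_W = (4C−1)/(4C−4) + 0.615/C = 48.263/45.263 + 0.0499 = 1.1162
τ₀ = 8FD/(πd³) = 8·879·117.0/(π·9.5³) = 822744/2693.5 = 305.45 MPa
τ_max = K·τ₀ = 1.1162 × 305.45 = 340.95 MPa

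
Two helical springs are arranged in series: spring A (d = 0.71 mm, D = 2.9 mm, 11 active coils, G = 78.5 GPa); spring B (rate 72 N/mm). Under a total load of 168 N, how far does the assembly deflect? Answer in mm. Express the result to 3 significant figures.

k_A = Gd⁴/(8D³N_a) = (78.5×10³)(0.71⁴)/(8·2.9³·11) = 9.2945 N/mm
Series: 1/k_eq = 1/9.2945 + 1/72 = 0.12148; k_eq = 8.2319 N/mm
δ = F/k_eq = 168/8.2319 = 20.409 mm

20.4 mm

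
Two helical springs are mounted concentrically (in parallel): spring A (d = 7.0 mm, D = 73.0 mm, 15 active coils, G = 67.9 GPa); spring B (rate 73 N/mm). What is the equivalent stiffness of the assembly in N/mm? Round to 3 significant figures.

k_A = Gd⁴/(8D³N_a) = (67.9×10³)(7.0⁴)/(8·73.0³·15) = 3.4923 N/mm
Parallel: k_eq = 3.4923 + 73 = 76.492 N/mm

76.5 N/mm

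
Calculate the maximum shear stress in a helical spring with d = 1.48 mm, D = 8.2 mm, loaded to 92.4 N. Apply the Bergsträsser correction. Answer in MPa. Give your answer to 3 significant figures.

750 MPa

Spring index C = D/d = 8.2/1.48 = 5.5405
K_B = (4C+2)/(4C−3) = 24.162/19.162 = 1.2609
τ₀ = 8FD/(πd³) = 8·92.4·8.2/(π·1.48³) = 6061.44/10.184 = 595.17 MPa
τ_max = K·τ₀ = 1.2609 × 595.17 = 750.47 MPa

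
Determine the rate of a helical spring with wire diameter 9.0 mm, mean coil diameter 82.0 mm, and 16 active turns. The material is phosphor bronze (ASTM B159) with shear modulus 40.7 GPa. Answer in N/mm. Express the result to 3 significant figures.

3.78 N/mm

k = Gd⁴/(8D³N_a) = (40.7×10³ × 9.0⁴) / (8 × 82.0³ × 16)
  = 2.67033e+08 / 7.05751e+07 = 3.7837 N/mm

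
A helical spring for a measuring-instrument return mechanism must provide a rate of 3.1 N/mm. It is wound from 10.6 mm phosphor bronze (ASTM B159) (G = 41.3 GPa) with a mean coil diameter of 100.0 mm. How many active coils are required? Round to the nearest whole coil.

21

N_a = Gd⁴/(8D³k) = (41.3×10³ × 10.6⁴)/(8 × 100.0³ × 3.1)
    = 5.21403e+08 / 2.48e+07 = 21.02 → 21 coils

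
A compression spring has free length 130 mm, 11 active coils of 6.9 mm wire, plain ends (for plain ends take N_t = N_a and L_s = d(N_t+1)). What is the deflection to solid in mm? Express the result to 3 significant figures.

47.2 mm

N_t = 11; L_s = 6.9·12 = 82.8 mm
δ_solid = L₀ − L_s = 130 − 82.8 = 47.2 mm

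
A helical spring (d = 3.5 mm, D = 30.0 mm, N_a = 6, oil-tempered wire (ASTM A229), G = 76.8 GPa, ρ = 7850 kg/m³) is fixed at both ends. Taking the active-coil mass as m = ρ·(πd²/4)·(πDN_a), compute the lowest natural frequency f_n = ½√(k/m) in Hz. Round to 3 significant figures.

k = Gd⁴/(8D³N_a) = (76.8×10³)(3.5⁴)/(8·30.0³·6) = 8.8926 N/mm = 8892.6 N/m
Wire length L = πDN_a = π·30.0·6 = 565.49 mm
m = ρ·(πd²/4)·L = 7850 × 9.6211×10⁻⁶ m² × 0.56549 m = 0.042709 kg
f_n = ½√(k/m) = 0.5·√(8892.6/0.042709) = 0.5·√(2.0821e+05) = 228.15 Hz

228 Hz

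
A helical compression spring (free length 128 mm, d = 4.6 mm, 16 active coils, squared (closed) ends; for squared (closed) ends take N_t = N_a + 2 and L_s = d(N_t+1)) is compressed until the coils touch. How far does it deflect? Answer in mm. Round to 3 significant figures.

40.6 mm

N_t = 18; L_s = 4.6·19 = 87.4 mm
δ_solid = L₀ − L_s = 128 − 87.4 = 40.6 mm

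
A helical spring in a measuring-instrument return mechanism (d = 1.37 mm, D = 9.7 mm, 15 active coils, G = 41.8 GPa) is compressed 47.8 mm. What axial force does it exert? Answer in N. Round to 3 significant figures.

k = Gd⁴/(8D³N_a) = (41.8×10³)(1.37⁴)/(8·9.7³·15) = 1.3445 N/mm
F = k·δ = 1.3445 × 47.8 = 64.267 N

64.3 N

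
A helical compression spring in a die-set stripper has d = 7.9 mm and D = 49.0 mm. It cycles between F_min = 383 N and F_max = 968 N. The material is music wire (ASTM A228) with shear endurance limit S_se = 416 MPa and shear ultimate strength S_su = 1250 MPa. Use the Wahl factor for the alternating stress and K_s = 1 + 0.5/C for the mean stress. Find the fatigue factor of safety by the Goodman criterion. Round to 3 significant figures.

2.71

C = D/d = 49.0/7.9 = 6.2025; K_W = (4C−1)/(4C−4)+0.615/C = 1.2433; K_s = 1+0.5/C = 1.0806
F_a = (F_max−F_min)/2 = 292.5 N; F_m = (F_max+F_min)/2 = 675.5 N
τ_a = K_W·8F_aD/(πd³) = 1.2433 × 74.025 = 92.037 MPa
τ_m = K_s·8F_mD/(πd³) = 1.0806 × 170.95 = 184.74 MPa
Goodman: 1/n_f = τ_a/S_se + τ_m/S_su = 92.037/416 + 184.74/1250 = 0.22124 + 0.14779 = 0.36903
n_f = 1/0.36903 = 2.71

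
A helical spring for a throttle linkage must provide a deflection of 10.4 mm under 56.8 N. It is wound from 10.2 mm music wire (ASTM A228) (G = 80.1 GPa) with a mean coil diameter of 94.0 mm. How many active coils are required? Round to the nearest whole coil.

Required rate k = F/δ = 56.8/10.4 = 5.4615 N/mm
N_a = Gd⁴/(8D³k) = (80.1×10³ × 10.2⁴)/(8 × 94.0³ × 5.4615)
    = 8.67028e+08 / 3.62901e+07 = 23.89 → 24 coils

24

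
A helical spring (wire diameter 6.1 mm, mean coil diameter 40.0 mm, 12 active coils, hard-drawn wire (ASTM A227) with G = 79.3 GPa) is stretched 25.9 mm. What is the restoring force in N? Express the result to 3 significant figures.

463 N

k = Gd⁴/(8D³N_a) = (79.3×10³)(6.1⁴)/(8·40.0³·12) = 17.871 N/mm
F = k·δ = 17.871 × 25.9 = 462.85 N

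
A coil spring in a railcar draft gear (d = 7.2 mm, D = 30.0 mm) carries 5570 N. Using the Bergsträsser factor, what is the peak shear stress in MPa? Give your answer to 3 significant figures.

Spring index C = D/d = 30.0/7.2 = 4.1667
K_B = (4C+2)/(4C−3) = 18.667/13.667 = 1.3659
τ₀ = 8FD/(πd³) = 8·5570·30.0/(π·7.2³) = 1.3368e+06/1172.6 = 1140 MPa
τ_max = K·τ₀ = 1.3659 × 1140 = 1557.1 MPa

1560 MPa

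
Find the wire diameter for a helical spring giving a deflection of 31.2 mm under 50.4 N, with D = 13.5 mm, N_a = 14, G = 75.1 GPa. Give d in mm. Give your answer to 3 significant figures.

1.56 mm

Required rate k = F/δ = 50.4/31.2 = 1.6154 N/mm
d = (8D³N_a·k / G)^(1/4) = (8·13.5³·14·1.6154 / (75.1×10³))^0.25
  = (5.9273)^0.25 = 1.5603 mm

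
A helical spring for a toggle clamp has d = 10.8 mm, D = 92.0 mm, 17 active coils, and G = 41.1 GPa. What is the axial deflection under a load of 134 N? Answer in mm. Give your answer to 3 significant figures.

25.4 mm

k = Gd⁴/(8D³N_a) = (41.1×10³)(10.8⁴)/(8·92.0³·17) = 5.28 N/mm
δ = F/k = 134 / 5.28 = 25.379 mm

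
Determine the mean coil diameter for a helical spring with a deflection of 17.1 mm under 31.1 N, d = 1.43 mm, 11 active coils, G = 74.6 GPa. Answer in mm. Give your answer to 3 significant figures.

12.5 mm

Required rate k = F/δ = 31.1/17.1 = 1.8187 N/mm
D = (Gd⁴/(8N_a·k))^(1/3) = (74.6×10³·1.43⁴/(8·11·1.8187))^(1/3)
  = (1949.11)^(1/3) = 12.4914 mm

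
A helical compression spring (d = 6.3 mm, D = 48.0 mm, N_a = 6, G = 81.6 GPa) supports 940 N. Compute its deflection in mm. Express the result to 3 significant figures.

k = Gd⁴/(8D³N_a) = (81.6×10³)(6.3⁴)/(8·48.0³·6) = 24.215 N/mm
δ = F/k = 940 / 24.215 = 38.819 mm

38.8 mm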